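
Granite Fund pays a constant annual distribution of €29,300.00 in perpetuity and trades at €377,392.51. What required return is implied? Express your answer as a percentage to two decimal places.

P = C/r ⇒ r = C/P = €29,300.00/€377,392.51 = 0.077638

7.76%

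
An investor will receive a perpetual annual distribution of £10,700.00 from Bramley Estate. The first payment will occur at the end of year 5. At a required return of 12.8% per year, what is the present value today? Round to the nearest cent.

Value at end of year 4: C / r = £10,700.00 / 0.128 = £83,593.7500
Discount to today: PV = £83,593.7500 / (1 + 0.128)^4 = £83,593.7500 / 1.618961 = £51,634.19

£51634.19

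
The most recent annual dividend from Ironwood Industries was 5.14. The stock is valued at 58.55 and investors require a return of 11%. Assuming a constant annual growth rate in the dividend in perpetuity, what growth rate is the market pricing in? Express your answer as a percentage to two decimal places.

P = D₀(1+g)/(r−g) ⇒ P(r−g) = D₀(1+g) ⇒ g(P+D₀) = P·r − D₀
g = (P·r − D₀)/(P + D₀) = (58.55×0.11 − 5.14) / (58.55 + 5.14) = 0.020419

2.04%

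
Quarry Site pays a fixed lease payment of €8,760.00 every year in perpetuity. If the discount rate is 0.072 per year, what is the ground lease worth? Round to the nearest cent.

Level perpetuity: PV = C / r = €8,760.00 / 0.072 = €121,666.67

€121666.67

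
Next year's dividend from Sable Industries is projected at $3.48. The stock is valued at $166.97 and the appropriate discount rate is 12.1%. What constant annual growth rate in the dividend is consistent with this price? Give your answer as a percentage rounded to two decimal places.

P = D₁/(r−g) ⇒ g = r − D₁/P = 0.121 − $3.48/$166.97 = 0.100158

10.02%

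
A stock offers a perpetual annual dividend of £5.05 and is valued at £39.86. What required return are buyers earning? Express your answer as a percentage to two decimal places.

12.67%

P = C/r ⇒ r = C/P = £5.05/£39.86 = 0.126693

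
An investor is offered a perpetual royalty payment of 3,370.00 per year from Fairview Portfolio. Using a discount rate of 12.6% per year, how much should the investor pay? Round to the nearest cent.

26746.03

Level perpetuity: PV = C / r = 3,370.00 / 0.126 = 26,746.03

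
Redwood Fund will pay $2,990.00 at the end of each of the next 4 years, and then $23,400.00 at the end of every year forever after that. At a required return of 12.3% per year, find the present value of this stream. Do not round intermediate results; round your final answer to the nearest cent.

$128641.26

PV of 4-year annuity: $2,990.00 × [1 − (1+0.123)^−4] / 0.123 = 9024.59036
Perpetuity value at year 4: $23,400.00 / 0.123 = 190243.90244
PV of perpetuity: 190243.90244 / (1+0.123)^4 = 119616.67357
Total PV = 9024.59036 + 119616.67357 = 128641.26393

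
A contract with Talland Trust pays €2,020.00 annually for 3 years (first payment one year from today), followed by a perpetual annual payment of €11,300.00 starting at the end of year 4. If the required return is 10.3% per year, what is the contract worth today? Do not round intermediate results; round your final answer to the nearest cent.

€86752.10

PV of 3-year annuity: €2,020.00 × [1 − (1+0.103)^−3] / 0.103 = 4997.02780
Perpetuity value at year 3: €11,300.00 / 0.103 = 109708.73786
PV of perpetuity: 109708.73786 / (1+0.103)^3 = 81755.06750
Total PV = 4997.02780 + 81755.06750 = 86752.09530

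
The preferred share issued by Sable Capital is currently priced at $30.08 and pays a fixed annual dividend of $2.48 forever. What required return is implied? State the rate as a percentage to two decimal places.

8.24%

P = C/r ⇒ r = C/P = $2.48/$30.08 = 0.082447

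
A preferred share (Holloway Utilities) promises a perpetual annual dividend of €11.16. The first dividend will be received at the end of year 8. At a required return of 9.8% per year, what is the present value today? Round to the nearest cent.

Value at end of year 7: C / r = €11.16 / 0.098 = €113.8776
Discount to today: PV = €113.8776 / (1 + 0.098)^7 = €113.8776 / 1.924050 = €59.19

€59.19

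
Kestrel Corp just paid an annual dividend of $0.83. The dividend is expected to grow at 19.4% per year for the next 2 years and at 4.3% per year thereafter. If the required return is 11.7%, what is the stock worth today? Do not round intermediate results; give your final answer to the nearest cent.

$15.20

D_1 = 0.99102
D_2 = 1.18328
Terminal value at year 2: TV = D_2×(1+g_2)/(r−g_2) = 1.23416/0.074 = 16.67782
P_0 = D_1/(1+r)^1 + D_2/(1+r)^2 + TV/(1+r)^2
    = 0.88722 + 0.94838 + 13.36697 = 15.20256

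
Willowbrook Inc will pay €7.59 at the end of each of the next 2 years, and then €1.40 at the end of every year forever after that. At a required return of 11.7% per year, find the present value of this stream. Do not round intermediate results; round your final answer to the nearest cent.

€22.47

PV of 2-year annuity: €7.59 × [1 − (1+0.117)^−2] / 0.117 = 12.87823
Perpetuity value at year 2: €1.40 / 0.117 = 11.96581
PV of perpetuity: 11.96581 / (1+0.117)^2 = 9.59038
Total PV = 12.87823 + 9.59038 = 22.46861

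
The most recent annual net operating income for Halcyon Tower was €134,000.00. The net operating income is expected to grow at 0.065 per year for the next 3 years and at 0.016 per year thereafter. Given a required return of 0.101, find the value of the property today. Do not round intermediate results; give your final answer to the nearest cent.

€1825940.51

D_1 = 142710.00000
D_2 = 151986.15000
D_3 = 161865.24975
Terminal value at year 3: TV = D_3×(1+g_2)/(r−g_2) = 164455.09375/0.085 = 1934765.80878
P_0 = D_1/(1+r)^1 + D_2/(1+r)^2 + D_3/(1+r)^3 + TV/(1+r)^3
    = 129618.52861 + 125380.32059 + 121280.69158 + 1449660.97229 = 1825940.51307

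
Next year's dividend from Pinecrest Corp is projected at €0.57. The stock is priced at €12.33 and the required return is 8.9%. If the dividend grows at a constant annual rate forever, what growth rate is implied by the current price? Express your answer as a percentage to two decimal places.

4.28%

P = D₁/(r−g) ⇒ g = r − D₁/P = 0.089 − €0.57/€12.33 = 0.042771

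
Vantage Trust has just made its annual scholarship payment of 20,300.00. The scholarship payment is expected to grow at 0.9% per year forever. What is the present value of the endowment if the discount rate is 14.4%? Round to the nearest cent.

D₁ = D₀ × (1 + g) = 20,300.00 × 1.009 = 20,482.7000
Growing perpetuity: P = D₁ / (r − g) = 20,482.7000 / (0.144 − 0.009) = 151,723.70

151723.70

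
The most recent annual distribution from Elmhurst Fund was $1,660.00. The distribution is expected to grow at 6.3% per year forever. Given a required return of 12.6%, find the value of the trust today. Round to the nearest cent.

$28009.21

D₁ = D₀ × (1 + g) = $1,660.00 × 1.063 = $1,764.5800
Growing perpetuity: P = D₁ / (r − g) = $1,764.5800 / (0.126 − 0.063) = $28,009.21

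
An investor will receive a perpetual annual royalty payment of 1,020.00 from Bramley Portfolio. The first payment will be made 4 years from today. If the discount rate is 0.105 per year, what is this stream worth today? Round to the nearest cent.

7199.86

Value at end of year 3: C / r = 1,020.00 / 0.105 = 9,714.2857
Discount to today: PV = 9,714.2857 / (1 + 0.105)^3 = 9,714.2857 / 1.349233 = 7,199.86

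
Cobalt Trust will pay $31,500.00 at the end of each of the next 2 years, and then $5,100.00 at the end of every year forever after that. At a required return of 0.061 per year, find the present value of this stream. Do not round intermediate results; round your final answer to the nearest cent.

PV of 2-year annuity: $31,500.00 × [1 − (1+0.061)^−2] / 0.061 = 57671.03927
Perpetuity value at year 2: $5,100.00 / 0.061 = 83606.55738
PV of perpetuity: 83606.55738 / (1+0.061)^2 = 74269.34149
Total PV = 57671.03927 + 74269.34149 = 131940.38077

$131940.38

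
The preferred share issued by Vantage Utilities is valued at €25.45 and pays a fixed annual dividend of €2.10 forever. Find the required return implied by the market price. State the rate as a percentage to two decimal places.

P = C/r ⇒ r = C/P = €2.10/€25.45 = 0.082515

8.25%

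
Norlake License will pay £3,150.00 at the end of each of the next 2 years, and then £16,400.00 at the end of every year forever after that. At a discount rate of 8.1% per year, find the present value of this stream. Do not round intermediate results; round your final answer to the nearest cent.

PV of 2-year annuity: £3,150.00 × [1 − (1+0.081)^−2] / 0.081 = 5609.59163
Perpetuity value at year 2: £16,400.00 / 0.081 = 202469.13580
PV of perpetuity: 202469.13580 / (1+0.081)^2 = 173263.64289
Total PV = 5609.59163 + 173263.64289 = 178873.23452

£178873.23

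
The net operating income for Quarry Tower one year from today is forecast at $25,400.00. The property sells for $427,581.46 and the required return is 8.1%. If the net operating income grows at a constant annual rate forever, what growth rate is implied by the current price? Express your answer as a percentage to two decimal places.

P = D₁/(r−g) ⇒ g = r − D₁/P = 0.081 − $25,400.00/$427,581.46 = 0.021596

2.16%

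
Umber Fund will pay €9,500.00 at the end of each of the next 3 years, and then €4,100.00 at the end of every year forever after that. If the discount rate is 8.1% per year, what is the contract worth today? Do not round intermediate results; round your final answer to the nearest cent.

PV of 3-year annuity: €9,500.00 × [1 − (1+0.081)^−3] / 0.081 = 24438.31269
Perpetuity value at year 3: €4,100.00 / 0.081 = 50617.28395
PV of perpetuity: 50617.28395 / (1+0.081)^3 = 40070.22269
Total PV = 24438.31269 + 40070.22269 = 64508.53537

€64508.54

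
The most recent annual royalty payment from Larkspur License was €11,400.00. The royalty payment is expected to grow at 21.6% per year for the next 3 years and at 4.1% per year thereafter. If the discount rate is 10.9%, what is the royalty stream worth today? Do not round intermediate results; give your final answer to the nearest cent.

€271300.36

D_1 = 13862.40000
D_2 = 16856.67840
D_3 = 20497.72093
Terminal value at year 3: TV = D_3×(1+g_2)/(r−g_2) = 21338.12749/0.068 = 313795.99254
P_0 = D_1/(1+r)^1 + D_2/(1+r)^2 + D_3/(1+r)^3 + TV/(1+r)^3
    = 12499.90983 + 13705.94261 + 15028.33743 + 230066.16567 = 271300.35553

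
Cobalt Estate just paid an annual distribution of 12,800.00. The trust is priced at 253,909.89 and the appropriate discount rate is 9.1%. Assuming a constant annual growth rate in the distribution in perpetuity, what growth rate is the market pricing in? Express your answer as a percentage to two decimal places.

3.86%

P = D₀(1+g)/(r−g) ⇒ P(r−g) = D₀(1+g) ⇒ g(P+D₀) = P·r − D₀
g = (P·r − D₀)/(P + D₀) = (253,909.89×0.091 − 12,800.00) / (253,909.89 + 12,800.00) = 0.038640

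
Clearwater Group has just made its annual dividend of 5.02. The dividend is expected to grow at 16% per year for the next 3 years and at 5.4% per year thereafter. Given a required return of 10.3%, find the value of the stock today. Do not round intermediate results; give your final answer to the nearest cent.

D_1 = 5.82320
D_2 = 6.75491
D_3 = 7.83570
Terminal value at year 3: TV = D_3×(1+g_2)/(r−g_2) = 8.25883/0.049 = 168.54746
P_0 = D_1/(1+r)^1 + D_2/(1+r)^2 + D_3/(1+r)^3 + TV/(1+r)^3
    = 5.27942 + 5.55225 + 5.83917 + 125.60175 = 142.27258

142.27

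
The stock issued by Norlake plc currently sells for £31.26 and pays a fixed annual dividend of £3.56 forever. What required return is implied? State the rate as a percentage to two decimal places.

P = C/r ⇒ r = C/P = £3.56/£31.26 = 0.113884

11.39%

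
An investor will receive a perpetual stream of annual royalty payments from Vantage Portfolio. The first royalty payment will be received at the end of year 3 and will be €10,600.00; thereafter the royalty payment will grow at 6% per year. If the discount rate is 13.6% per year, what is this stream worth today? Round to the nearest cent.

Value at end of year 2: C₁ / (r − g) = €10,600.00 / (0.136 − 0.06) = €139,473.6842
Discount to today: PV = €139,473.6842 / (1 + 0.136)^2 = €139,473.6842 / 1.290496 = €108,077.58

€108077.58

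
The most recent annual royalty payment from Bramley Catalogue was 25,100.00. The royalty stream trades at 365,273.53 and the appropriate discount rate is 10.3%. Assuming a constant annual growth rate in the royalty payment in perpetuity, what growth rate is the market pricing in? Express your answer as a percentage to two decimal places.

P = D₀(1+g)/(r−g) ⇒ P(r−g) = D₀(1+g) ⇒ g(P+D₀) = P·r − D₀
g = (P·r − D₀)/(P + D₀) = (365,273.53×0.103 − 25,100.00) / (365,273.53 + 25,100.00) = 0.032080

3.21%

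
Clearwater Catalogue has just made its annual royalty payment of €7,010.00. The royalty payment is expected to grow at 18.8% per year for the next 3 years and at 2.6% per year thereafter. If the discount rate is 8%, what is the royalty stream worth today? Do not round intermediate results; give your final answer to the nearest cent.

D_1 = 8327.88000
D_2 = 9893.52144
D_3 = 11753.50347
Terminal value at year 3: TV = D_3×(1+g_2)/(r−g_2) = 12059.09456/0.054 = 223316.56594
P_0 = D_1/(1+r)^1 + D_2/(1+r)^2 + D_3/(1+r)^3 + TV/(1+r)^3
    = 7711.00000 + 8482.10000 + 9330.31000 + 177275.89000 = 202799.30000

€202799.30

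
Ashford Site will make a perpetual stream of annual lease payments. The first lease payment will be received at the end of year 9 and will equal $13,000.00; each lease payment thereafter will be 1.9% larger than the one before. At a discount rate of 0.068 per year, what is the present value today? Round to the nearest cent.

Value at end of year 8: C₁ / (r − g) = $13,000.00 / (0.068 − 0.019) = $265,306.1224
Discount to today: PV = $265,306.1224 / (1 + 0.068)^8 = $265,306.1224 / 1.692661 = $156,739.06

$156739.06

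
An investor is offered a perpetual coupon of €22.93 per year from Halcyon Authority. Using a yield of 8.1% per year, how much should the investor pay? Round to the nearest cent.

Level perpetuity: PV = C / r = €22.93 / 0.081 = €283.09

€283.09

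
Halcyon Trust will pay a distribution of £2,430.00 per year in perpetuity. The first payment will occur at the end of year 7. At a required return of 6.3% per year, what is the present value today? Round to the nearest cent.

£26734.14

Value at end of year 6: C / r = £2,430.00 / 0.063 = £38,571.4286
Discount to today: PV = £38,571.4286 / (1 + 0.063)^6 = £38,571.4286 / 1.442778 = £26,734.14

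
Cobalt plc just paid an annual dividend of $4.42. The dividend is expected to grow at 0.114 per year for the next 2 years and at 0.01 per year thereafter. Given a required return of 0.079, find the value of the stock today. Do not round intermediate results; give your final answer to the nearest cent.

$78.24

D_1 = 4.92388
D_2 = 5.48520
Terminal value at year 2: TV = D_2×(1+g_2)/(r−g_2) = 5.54005/0.069 = 80.29064
P_0 = D_1/(1+r)^1 + D_2/(1+r)^2 + TV/(1+r)^2
    = 4.56337 + 4.71140 + 68.96394 = 78.23871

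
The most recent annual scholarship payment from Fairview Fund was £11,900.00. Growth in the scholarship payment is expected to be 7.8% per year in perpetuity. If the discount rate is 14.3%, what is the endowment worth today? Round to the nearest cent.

£197356.92

D₁ = D₀ × (1 + g) = £11,900.00 × 1.078 = £12,828.2000
Growing perpetuity: P = D₁ / (r − g) = £12,828.2000 / (0.143 − 0.078) = £197,356.92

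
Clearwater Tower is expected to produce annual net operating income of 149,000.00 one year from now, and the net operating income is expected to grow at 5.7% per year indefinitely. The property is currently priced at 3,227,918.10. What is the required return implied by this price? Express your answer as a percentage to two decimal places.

P = D₁/(r − g) ⇒ r = D₁/P + g = 149,000.0000/3,227,918.10 + 0.057 = 0.046160 + 0.057 = 0.103160

10.32%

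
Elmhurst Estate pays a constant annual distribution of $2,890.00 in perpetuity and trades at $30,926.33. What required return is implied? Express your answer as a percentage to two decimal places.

9.34%

P = C/r ⇒ r = C/P = $2,890.00/$30,926.33 = 0.093448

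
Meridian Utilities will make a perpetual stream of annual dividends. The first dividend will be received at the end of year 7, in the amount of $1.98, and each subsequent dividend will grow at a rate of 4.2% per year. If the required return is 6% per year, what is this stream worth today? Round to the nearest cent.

$77.55

Value at end of year 6: C₁ / (r − g) = $1.98 / (0.06 − 0.042) = $110.0000
Discount to today: PV = $110.0000 / (1 + 0.06)^6 = $110.0000 / 1.418519 = $77.55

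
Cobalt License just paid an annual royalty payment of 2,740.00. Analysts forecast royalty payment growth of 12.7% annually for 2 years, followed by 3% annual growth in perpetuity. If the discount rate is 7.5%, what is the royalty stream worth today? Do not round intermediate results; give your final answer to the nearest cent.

D_1 = 3087.98000
D_2 = 3480.15346
Terminal value at year 2: TV = D_2×(1+g_2)/(r−g_2) = 3584.55806/0.045 = 79656.84586
P_0 = D_1/(1+r)^1 + D_2/(1+r)^2 + TV/(1+r)^2
    = 2872.53953 + 3011.49028 + 68929.66651 = 74813.69633

74813.70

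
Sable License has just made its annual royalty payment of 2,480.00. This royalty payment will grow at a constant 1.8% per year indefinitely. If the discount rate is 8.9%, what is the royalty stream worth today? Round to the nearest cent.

D₁ = D₀ × (1 + g) = 2,480.00 × 1.018 = 2,524.6400
Growing perpetuity: P = D₁ / (r − g) = 2,524.6400 / (0.089 − 0.018) = 35,558.31

35558.31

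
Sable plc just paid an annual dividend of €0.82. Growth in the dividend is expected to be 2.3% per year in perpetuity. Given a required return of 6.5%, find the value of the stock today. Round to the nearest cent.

D₁ = D₀ × (1 + g) = €0.82 × 1.023 = €0.8389
Growing perpetuity: P = D₁ / (r − g) = €0.8389 / (0.065 − 0.023) = €19.97

€19.97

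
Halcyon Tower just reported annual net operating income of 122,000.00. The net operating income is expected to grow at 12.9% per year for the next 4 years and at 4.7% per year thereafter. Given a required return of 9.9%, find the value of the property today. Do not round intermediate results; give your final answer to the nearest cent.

D_1 = 137738.00000
D_2 = 155506.20200
D_3 = 175566.50206
D_4 = 198214.58082
Terminal value at year 4: TV = D_4×(1+g_2)/(r−g_2) = 207530.66612/0.052 = 3990974.34850
P_0 = D_1/(1+r)^1 + D_2/(1+r)^2 + D_3/(1+r)^3 + D_4/(1+r)^4 + TV/(1+r)^4
    = 125330.30027 + 128751.50956 + 132266.10946 + 135876.64930 + 2735824.07337 = 3258048.64196

3258048.64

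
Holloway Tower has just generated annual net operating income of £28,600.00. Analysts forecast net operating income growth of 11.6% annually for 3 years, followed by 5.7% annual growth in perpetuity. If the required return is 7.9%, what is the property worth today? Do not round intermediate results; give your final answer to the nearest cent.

D_1 = 31917.60000
D_2 = 35620.04160
D_3 = 39751.96643
Terminal value at year 3: TV = D_3×(1+g_2)/(r−g_2) = 42017.82851/0.022 = 1909901.29599
P_0 = D_1/(1+r)^1 + D_2/(1+r)^2 + D_3/(1+r)^3 + TV/(1+r)^3
    = 29580.72289 + 30595.07576 + 31644.21182 + 1520360.54046 = 1612180.55093

£1612180.55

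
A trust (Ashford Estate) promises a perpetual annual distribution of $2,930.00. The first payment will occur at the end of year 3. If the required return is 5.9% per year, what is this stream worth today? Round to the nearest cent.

$44281.64

Value at end of year 2: C / r = $2,930.00 / 0.059 = $49,661.0169
Discount to today: PV = $49,661.0169 / (1 + 0.059)^2 = $49,661.0169 / 1.121481 = $44,281.64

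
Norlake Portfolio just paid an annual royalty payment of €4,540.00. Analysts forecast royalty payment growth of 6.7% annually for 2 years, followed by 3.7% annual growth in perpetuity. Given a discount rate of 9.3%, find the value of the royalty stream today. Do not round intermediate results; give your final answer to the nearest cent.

D_1 = 4844.18000
D_2 = 5168.74006
Terminal value at year 2: TV = D_2×(1+g_2)/(r−g_2) = 5359.98344/0.056 = 95713.99004
P_0 = D_1/(1+r)^1 + D_2/(1+r)^2 + TV/(1+r)^2
    = 4432.00366 + 4326.57631 + 80118.92199 = 88877.50196

€88877.50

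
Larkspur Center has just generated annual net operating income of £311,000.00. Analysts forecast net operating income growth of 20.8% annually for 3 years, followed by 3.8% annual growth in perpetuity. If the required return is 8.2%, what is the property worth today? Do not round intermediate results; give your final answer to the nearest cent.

£11377619.48

D_1 = 375688.00000
D_2 = 453831.10400
D_3 = 548227.97363
Terminal value at year 3: TV = D_3×(1+g_2)/(r−g_2) = 569060.63663/0.044 = 12933196.28705
P_0 = D_1/(1+r)^1 + D_2/(1+r)^2 + D_3/(1+r)^3 + TV/(1+r)^3
    = 347216.26617 + 387649.95336 + 432792.18453 + 10209961.08050 = 11377619.48457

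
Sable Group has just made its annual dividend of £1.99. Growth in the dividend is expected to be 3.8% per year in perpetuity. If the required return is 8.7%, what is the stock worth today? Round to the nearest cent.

D₁ = D₀ × (1 + g) = £1.99 × 1.038 = £2.0656
Growing perpetuity: P = D₁ / (r − g) = £2.0656 / (0.087 − 0.038) = £42.16

£42.16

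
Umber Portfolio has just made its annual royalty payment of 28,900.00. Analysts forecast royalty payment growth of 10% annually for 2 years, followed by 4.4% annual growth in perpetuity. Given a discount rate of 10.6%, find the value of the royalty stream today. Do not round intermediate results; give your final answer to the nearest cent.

538703.55

D_1 = 31790.00000
D_2 = 34969.00000
Terminal value at year 2: TV = D_2×(1+g_2)/(r−g_2) = 36507.63600/0.062 = 588832.83871
P_0 = D_1/(1+r)^1 + D_2/(1+r)^2 + TV/(1+r)^2
    = 28743.21881 + 28587.28814 + 481373.04552 = 538703.55247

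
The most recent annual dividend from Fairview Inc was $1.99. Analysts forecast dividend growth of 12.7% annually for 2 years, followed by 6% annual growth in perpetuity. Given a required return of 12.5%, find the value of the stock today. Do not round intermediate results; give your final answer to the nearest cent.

D_1 = 2.24273
D_2 = 2.52756
Terminal value at year 2: TV = D_2×(1+g_2)/(r−g_2) = 2.67921/0.065 = 41.21862
P_0 = D_1/(1+r)^1 + D_2/(1+r)^2 + TV/(1+r)^2
    = 1.99354 + 1.99708 + 32.56780 = 36.55842

$36.56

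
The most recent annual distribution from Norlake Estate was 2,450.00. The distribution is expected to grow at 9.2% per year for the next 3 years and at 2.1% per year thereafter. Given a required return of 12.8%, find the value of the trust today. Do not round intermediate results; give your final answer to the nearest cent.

D_1 = 2675.40000
D_2 = 2921.53680
D_3 = 3190.31819
Terminal value at year 3: TV = D_3×(1+g_2)/(r−g_2) = 3257.31487/0.107 = 30442.19502
P_0 = D_1/(1+r)^1 + D_2/(1+r)^2 + D_3/(1+r)^3 + TV/(1+r)^3
    = 2371.80851 + 2296.11249 + 2222.83231 + 21210.39053 = 28101.14384

28101.14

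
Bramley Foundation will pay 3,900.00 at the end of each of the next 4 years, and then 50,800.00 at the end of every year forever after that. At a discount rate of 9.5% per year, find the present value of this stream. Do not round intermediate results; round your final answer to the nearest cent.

PV of 4-year annuity: 3,900.00 × [1 − (1+0.095)^−4] / 0.095 = 12497.47637
Perpetuity value at year 4: 50,800.00 / 0.095 = 534736.84211
PV of perpetuity: 534736.84211 / (1+0.095)^4 = 371949.20115
Total PV = 12497.47637 + 371949.20115 = 384446.67752

384446.68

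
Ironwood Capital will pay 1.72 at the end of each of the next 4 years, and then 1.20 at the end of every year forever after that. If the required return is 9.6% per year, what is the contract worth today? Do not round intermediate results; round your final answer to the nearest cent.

14.16

PV of 4-year annuity: 1.72 × [1 − (1+0.096)^−4] / 0.096 = 5.49971
Perpetuity value at year 4: 1.20 / 0.096 = 12.50000
PV of perpetuity: 12.50000 / (1+0.096)^4 = 8.66299
Total PV = 5.49971 + 8.66299 = 14.16270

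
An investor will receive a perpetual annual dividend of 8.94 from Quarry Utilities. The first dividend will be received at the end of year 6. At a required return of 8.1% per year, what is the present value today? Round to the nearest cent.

Value at end of year 5: C / r = 8.94 / 0.081 = 110.3704
Discount to today: PV = 110.3704 / (1 + 0.081)^5 = 110.3704 / 1.476143 = 74.77

74.77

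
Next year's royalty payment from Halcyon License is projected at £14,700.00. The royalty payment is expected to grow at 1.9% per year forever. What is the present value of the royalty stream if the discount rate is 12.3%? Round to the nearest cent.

£141346.15

Growing perpetuity: P = D₁ / (r − g) = £14,700.0000 / (0.123 − 0.019) = £141,346.15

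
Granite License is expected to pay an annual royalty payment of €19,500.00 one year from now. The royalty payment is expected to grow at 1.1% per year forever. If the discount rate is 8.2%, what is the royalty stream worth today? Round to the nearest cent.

€274647.89

Growing perpetuity: P = D₁ / (r − g) = €19,500.0000 / (0.082 − 0.011) = €274,647.89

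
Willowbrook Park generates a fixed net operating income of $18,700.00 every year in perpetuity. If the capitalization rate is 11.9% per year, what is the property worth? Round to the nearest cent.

$157142.86

Level perpetuity: PV = C / r = $18,700.00 / 0.119 = $157,142.86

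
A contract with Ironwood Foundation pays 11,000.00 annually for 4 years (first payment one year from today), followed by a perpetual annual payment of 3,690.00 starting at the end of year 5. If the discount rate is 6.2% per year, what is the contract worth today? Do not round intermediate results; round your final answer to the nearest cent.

PV of 4-year annuity: 11,000.00 × [1 − (1+0.062)^−4] / 0.062 = 37942.24851
Perpetuity value at year 4: 3,690.00 / 0.062 = 59516.12903
PV of perpetuity: 59516.12903 / (1+0.062)^4 = 46788.22930
Total PV = 37942.24851 + 46788.22930 = 84730.47781

84730.48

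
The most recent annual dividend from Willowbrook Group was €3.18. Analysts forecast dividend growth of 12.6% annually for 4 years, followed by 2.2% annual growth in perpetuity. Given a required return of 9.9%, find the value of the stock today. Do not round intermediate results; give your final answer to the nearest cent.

D_1 = 3.58068
D_2 = 4.03185
D_3 = 4.53986
D_4 = 5.11188
Terminal value at year 4: TV = D_4×(1+g_2)/(r−g_2) = 5.22434/0.077 = 67.84859
P_0 = D_1/(1+r)^1 + D_2/(1+r)^2 + D_3/(1+r)^3 + D_4/(1+r)^4 + TV/(1+r)^4
    = 3.25813 + 3.33817 + 3.42018 + 3.50421 + 46.51040 = 60.03109

€60.03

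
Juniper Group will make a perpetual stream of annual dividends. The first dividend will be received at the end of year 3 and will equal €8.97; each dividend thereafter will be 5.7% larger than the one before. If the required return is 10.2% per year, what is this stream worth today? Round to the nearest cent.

Value at end of year 2: C₁ / (r − g) = €8.97 / (0.102 − 0.057) = €199.3333
Discount to today: PV = €199.3333 / (1 + 0.102)^2 = €199.3333 / 1.214404 = €164.14

€164.14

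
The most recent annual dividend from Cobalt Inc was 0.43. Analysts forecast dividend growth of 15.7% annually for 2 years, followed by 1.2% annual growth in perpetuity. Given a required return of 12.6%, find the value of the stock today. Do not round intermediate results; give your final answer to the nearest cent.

D_1 = 0.49751
D_2 = 0.57562
Terminal value at year 2: TV = D_2×(1+g_2)/(r−g_2) = 0.58253/0.114 = 5.10988
P_0 = D_1/(1+r)^1 + D_2/(1+r)^2 + TV/(1+r)^2
    = 0.44184 + 0.45400 + 4.03027 = 4.92611

4.93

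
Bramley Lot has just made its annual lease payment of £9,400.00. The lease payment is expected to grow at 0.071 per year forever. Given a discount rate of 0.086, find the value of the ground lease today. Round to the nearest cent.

£671160.00

D₁ = D₀ × (1 + g) = £9,400.00 × 1.071 = £10,067.4000
Growing perpetuity: P = D₁ / (r − g) = £10,067.4000 / (0.086 − 0.071) = £671,160.00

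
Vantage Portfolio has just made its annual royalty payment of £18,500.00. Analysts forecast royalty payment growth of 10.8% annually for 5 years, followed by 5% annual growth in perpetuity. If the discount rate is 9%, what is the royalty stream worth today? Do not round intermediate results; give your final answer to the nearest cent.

£624253.58

D_1 = 20498.00000
D_2 = 22711.78400
D_3 = 25164.65667
D_4 = 27882.43959
D_5 = 30893.74307
Terminal value at year 5: TV = D_5×(1+g_2)/(r−g_2) = 32438.43022/0.04 = 810960.75555
P_0 = D_1/(1+r)^1 + D_2/(1+r)^2 + D_3/(1+r)^3 + D_4/(1+r)^4 + D_5/(1+r)^5 + TV/(1+r)^5
    = 18805.50459 + 19116.05420 + 19431.73216 + 19752.62315 + 20078.81326 + 527068.84809 = 624253.57546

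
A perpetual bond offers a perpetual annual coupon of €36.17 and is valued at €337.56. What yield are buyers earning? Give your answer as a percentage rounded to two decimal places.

10.72%

P = C/r ⇒ r = C/P = €36.17/€337.56 = 0.107151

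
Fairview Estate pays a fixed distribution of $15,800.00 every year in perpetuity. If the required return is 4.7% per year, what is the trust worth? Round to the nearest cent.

$336170.21

Level perpetuity: PV = C / r = $15,800.00 / 0.047 = $336,170.21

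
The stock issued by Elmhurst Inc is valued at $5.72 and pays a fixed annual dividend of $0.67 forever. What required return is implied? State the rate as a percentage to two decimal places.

P = C/r ⇒ r = C/P = $0.67/$5.72 = 0.117133

11.71%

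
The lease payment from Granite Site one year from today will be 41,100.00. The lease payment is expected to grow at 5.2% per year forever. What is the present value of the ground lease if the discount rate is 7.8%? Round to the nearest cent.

Growing perpetuity: P = D₁ / (r − g) = 41,100.0000 / (0.078 − 0.052) = 1,580,769.23

1580769.23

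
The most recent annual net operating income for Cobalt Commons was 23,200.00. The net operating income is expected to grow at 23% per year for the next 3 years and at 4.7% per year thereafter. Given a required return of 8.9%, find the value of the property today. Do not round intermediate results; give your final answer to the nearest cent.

D_1 = 28536.00000
D_2 = 35099.28000
D_3 = 43172.11440
Terminal value at year 3: TV = D_3×(1+g_2)/(r−g_2) = 45201.20378/0.042 = 1076219.13754
P_0 = D_1/(1+r)^1 + D_2/(1+r)^2 + D_3/(1+r)^3 + TV/(1+r)^3
    = 26203.85675 + 29596.64261 + 33428.71479 + 833330.10448 = 922559.31863

922559.32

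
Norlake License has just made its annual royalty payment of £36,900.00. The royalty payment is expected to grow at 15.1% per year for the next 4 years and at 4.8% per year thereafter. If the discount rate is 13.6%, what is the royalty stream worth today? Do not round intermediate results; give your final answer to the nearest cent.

£615656.49

D_1 = 42471.90000
D_2 = 48885.15690
D_3 = 56266.81559
D_4 = 64763.10475
Terminal value at year 4: TV = D_4×(1+g_2)/(r−g_2) = 67871.73377/0.088 = 771269.70198
P_0 = D_1/(1+r)^1 + D_2/(1+r)^2 + D_3/(1+r)^3 + D_4/(1+r)^4 + TV/(1+r)^4
    = 37387.23592 + 37880.90540 + 38381.09342 + 38887.88602 + 463119.36990 = 615656.49066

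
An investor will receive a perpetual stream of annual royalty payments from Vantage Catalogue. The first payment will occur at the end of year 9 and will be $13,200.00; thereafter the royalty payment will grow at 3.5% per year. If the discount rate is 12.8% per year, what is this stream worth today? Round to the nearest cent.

$54152.46

Value at end of year 8: C₁ / (r − g) = $13,200.00 / (0.128 − 0.035) = $141,935.4839
Discount to today: PV = $141,935.4839 / (1 + 0.128)^8 = $141,935.4839 / 2.621035 = $54,152.46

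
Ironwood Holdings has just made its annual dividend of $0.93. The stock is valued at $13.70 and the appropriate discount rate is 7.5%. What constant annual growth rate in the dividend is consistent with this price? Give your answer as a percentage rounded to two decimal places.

0.67%

P = D₀(1+g)/(r−g) ⇒ P(r−g) = D₀(1+g) ⇒ g(P+D₀) = P·r − D₀
g = (P·r − D₀)/(P + D₀) = ($13.70×0.075 − $0.93) / ($13.70 + $0.93) = 0.006664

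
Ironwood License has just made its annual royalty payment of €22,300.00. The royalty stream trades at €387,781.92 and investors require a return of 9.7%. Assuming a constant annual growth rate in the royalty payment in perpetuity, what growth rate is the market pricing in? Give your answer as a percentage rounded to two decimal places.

3.73%

P = D₀(1+g)/(r−g) ⇒ P(r−g) = D₀(1+g) ⇒ g(P+D₀) = P·r − D₀
g = (P·r − D₀)/(P + D₀) = (€387,781.92×0.097 − €22,300.00) / (€387,781.92 + €22,300.00) = 0.037346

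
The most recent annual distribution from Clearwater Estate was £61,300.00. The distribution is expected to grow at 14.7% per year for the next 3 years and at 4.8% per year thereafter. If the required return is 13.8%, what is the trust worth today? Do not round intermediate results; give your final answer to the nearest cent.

D_1 = 70311.10000
D_2 = 80646.83170
D_3 = 92501.91596
Terminal value at year 3: TV = D_3×(1+g_2)/(r−g_2) = 96942.00793/0.09 = 1077133.42140
P_0 = D_1/(1+r)^1 + D_2/(1+r)^2 + D_3/(1+r)^3 + TV/(1+r)^3
    = 61784.79789 + 62273.42986 + 62765.92623 + 730874.34099 = 917698.49497

£917698.49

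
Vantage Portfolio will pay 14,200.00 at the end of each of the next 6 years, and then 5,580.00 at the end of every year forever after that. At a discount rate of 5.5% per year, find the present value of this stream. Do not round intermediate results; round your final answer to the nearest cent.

144516.02

PV of 6-year annuity: 14,200.00 × [1 − (1+0.055)^−6] / 0.055 = 70936.53038
Perpetuity value at year 6: 5,580.00 / 0.055 = 101454.54545
PV of perpetuity: 101454.54545 / (1+0.055)^6 = 73579.48633
Total PV = 70936.53038 + 73579.48633 = 144516.01672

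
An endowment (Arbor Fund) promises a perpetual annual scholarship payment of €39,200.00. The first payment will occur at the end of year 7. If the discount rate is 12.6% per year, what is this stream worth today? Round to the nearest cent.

Value at end of year 6: C / r = €39,200.00 / 0.126 = €311,111.1111
Discount to today: PV = €311,111.1111 / (1 + 0.126)^6 = €311,111.1111 / 2.038123 = €152,645.91

€152645.91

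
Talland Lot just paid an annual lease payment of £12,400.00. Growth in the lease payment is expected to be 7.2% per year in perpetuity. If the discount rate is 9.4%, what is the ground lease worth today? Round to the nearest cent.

£604218.18

D₁ = D₀ × (1 + g) = £12,400.00 × 1.072 = £13,292.8000
Growing perpetuity: P = D₁ / (r − g) = £13,292.8000 / (0.094 − 0.072) = £604,218.18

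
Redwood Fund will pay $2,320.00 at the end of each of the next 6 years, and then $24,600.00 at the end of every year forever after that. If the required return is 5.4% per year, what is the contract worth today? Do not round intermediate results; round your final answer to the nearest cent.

PV of 6-year annuity: $2,320.00 × [1 − (1+0.054)^−6] / 0.054 = 11626.45779
Perpetuity value at year 6: $24,600.00 / 0.054 = 455555.55556
PV of perpetuity: 455555.55556 / (1+0.054)^6 = 332275.01174
Total PV = 11626.45779 + 332275.01174 = 343901.46953

$343901.47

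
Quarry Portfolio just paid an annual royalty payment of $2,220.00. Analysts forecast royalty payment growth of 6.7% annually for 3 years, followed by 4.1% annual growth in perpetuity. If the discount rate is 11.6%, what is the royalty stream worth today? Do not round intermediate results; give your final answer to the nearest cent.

D_1 = 2368.74000
D_2 = 2527.44558
D_3 = 2696.78443
Terminal value at year 3: TV = D_3×(1+g_2)/(r−g_2) = 2807.35260/0.075 = 37431.36794
P_0 = D_1/(1+r)^1 + D_2/(1+r)^2 + D_3/(1+r)^3 + TV/(1+r)^3
    = 2122.52688 + 2029.33350 + 1940.23194 + 26930.41928 = 33022.51160

$33022.51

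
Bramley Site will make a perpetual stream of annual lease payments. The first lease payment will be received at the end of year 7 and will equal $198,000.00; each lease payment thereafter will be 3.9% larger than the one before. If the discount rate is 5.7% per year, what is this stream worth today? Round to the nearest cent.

Value at end of year 6: C₁ / (r − g) = $198,000.00 / (0.057 − 0.039) = $11,000,000.0000
Discount to today: PV = $11,000,000.0000 / (1 + 0.057)^6 = $11,000,000.0000 / 1.394601 = $7,887,561.55

$7887561.55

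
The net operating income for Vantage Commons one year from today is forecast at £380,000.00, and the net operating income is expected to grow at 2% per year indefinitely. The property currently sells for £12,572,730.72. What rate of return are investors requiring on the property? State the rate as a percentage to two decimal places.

5.02%

P = D₁/(r − g) ⇒ r = D₁/P + g = £380,000.0000/£12,572,730.72 + 0.02 = 0.030224 + 0.02 = 0.050224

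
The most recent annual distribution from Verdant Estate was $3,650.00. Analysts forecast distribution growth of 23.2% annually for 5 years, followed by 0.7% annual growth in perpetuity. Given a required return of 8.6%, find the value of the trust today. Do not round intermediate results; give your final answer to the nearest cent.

$114487.98

D_1 = 4496.80000
D_2 = 5540.05760
D_3 = 6825.35096
D_4 = 8408.83239
D_5 = 10359.68150
Terminal value at year 5: TV = D_5×(1+g_2)/(r−g_2) = 10432.19927/0.079 = 132053.15533
P_0 = D_1/(1+r)^1 + D_2/(1+r)^2 + D_3/(1+r)^3 + D_4/(1+r)^4 + D_5/(1+r)^5 + TV/(1+r)^5
    = 4140.69982 + 4697.36848 + 5328.87474 + 6045.27964 + 6857.99679 + 87417.75652 = 114487.97598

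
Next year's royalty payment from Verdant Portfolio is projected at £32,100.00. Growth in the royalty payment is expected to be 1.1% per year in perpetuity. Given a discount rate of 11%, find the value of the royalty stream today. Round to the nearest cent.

Growing perpetuity: P = D₁ / (r − g) = £32,100.0000 / (0.11 − 0.011) = £324,242.42

£324242.42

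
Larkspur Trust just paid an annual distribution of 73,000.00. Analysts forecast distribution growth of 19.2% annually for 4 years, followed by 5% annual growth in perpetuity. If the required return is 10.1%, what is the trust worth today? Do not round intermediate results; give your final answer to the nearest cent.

D_1 = 87016.00000
D_2 = 103723.07200
D_3 = 123637.90182
D_4 = 147376.37897
Terminal value at year 4: TV = D_4×(1+g_2)/(r−g_2) = 154745.19792/0.051 = 3034219.56712
P_0 = D_1/(1+r)^1 + D_2/(1+r)^2 + D_3/(1+r)^3 + D_4/(1+r)^4 + TV/(1+r)^4
    = 79033.60581 + 85565.90202 + 92638.10646 + 100294.84369 + 2064893.84065 = 2422426.29863

2422426.30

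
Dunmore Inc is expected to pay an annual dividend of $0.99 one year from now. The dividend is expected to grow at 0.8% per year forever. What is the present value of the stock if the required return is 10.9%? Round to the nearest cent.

Growing perpetuity: P = D₁ / (r − g) = $0.9900 / (0.109 − 0.008) = $9.80

$9.80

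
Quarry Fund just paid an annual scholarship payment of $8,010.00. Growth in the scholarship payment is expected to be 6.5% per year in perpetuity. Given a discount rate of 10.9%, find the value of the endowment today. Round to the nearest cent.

$193878.41

D₁ = D₀ × (1 + g) = $8,010.00 × 1.065 = $8,530.6500
Growing perpetuity: P = D₁ / (r − g) = $8,530.6500 / (0.109 − 0.065) = $193,878.41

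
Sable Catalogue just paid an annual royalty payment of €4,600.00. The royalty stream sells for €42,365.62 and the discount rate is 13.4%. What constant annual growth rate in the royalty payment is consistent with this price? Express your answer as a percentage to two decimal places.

P = D₀(1+g)/(r−g) ⇒ P(r−g) = D₀(1+g) ⇒ g(P+D₀) = P·r − D₀
g = (P·r − D₀)/(P + D₀) = (€42,365.62×0.134 − €4,600.00) / (€42,365.62 + €4,600.00) = 0.022932

2.29%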